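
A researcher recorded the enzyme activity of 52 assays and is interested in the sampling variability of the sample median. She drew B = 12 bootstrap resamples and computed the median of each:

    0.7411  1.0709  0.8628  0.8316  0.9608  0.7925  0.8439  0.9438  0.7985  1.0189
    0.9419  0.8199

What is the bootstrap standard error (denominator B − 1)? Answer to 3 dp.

SE* = 0.100

Bootstrap SE is the standard deviation of the 12 replicate medians.
Mean of replicates: (0.7411 + 1.0709 + 0.8628 + 0.8316 + 0.9608 + 0.7925 + 0.8439 + 0.9438 + 0.7985 + 1.0189 + 0.9419 + 0.8199) / 12 = 10.62660 / 12 = 0.88555
Sum of squared deviations: (−0.14445)² + (+0.18535)² + (−0.02275)² + (−0.05395)² + (+0.07525)² + (−0.09305)² + (−0.04165)² + (+0.05825)² + (−0.08705)² + (+0.13335)² + (+0.05635)² + (−0.06565)² = 0.11094
Variance = 0.11094 / 11 = 0.01009
SE* = √0.01009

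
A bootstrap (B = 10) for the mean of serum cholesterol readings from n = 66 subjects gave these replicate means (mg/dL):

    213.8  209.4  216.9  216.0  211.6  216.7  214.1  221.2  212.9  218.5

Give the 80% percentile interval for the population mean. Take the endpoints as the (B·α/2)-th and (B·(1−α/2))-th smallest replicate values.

(209.4, 218.5)

Sorted replicates: 209.4, 211.6, 212.9, 213.8, 214.1, 216.0, 216.7, 216.9, 218.5, 221.2
α = 0.20; lower rank = 10 × 0.100 = 1; upper rank = 10 × 0.900 = 9.
The 1st smallest replicate is 209.4; the 9th is 218.5.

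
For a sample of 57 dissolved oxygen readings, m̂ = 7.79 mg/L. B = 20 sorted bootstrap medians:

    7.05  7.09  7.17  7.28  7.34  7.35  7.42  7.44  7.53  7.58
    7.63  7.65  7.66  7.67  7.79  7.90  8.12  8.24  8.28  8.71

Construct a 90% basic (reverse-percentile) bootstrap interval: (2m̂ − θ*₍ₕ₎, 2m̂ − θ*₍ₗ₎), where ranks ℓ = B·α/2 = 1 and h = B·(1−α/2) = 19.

Percentile endpoints at ranks 1 and 19: θ*₍1₎ = 7.05, θ*₍19₎ = 8.28.
Basic interval reflects these around m̂:
  lower = 2 × 7.79 − 8.28 = 7.30
  upper = 2 × 7.79 − 7.05 = 8.53

(7.30, 8.53)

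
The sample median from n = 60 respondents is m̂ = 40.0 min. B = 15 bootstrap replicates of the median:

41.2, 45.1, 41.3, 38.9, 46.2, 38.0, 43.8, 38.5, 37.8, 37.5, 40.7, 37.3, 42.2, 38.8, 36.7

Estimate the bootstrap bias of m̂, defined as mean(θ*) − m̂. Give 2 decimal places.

mean(θ*) = (41.2 + 45.1 + 41.3 + 38.9 + 46.2 + 38.0 + 43.8 + 38.5 + 37.8 + 37.5 + 40.7 + 37.3 + 42.2 + 38.8 + 36.7) / 15 = 40.267
bias = 40.267 − 40.0

bias = +0.27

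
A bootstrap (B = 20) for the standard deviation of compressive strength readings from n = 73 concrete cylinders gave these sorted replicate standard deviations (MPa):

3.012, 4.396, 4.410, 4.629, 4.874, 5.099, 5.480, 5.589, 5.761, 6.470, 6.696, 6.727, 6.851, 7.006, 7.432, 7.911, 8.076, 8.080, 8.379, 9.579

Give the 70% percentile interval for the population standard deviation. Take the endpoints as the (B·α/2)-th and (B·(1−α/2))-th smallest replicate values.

(4.410, 8.076)

α = 0.30; lower rank = 20 × 0.150 = 3; upper rank = 20 × 0.850 = 17.
The 3rd smallest replicate is 4.410; the 17th is 8.076.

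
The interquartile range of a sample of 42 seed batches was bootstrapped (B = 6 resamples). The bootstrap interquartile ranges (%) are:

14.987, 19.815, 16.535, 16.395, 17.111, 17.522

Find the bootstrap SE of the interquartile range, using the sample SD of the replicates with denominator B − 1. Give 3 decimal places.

SE* = 1.601

Bootstrap SE is the standard deviation of the 6 replicate interquartile ranges.
Mean of replicates: (14.987 + 19.815 + 16.535 + 16.395 + 17.111 + 17.522) / 6 = 102.3650 / 6 = 17.0608
Sum of squared deviations: (−2.0738)² + (+2.7542)² + (−0.5258)² + (−0.6658)² + (+0.0502)² + (+0.4612)² = 12.8212
Variance = 12.8212 / 5 = 2.5642
SE* = √2.5642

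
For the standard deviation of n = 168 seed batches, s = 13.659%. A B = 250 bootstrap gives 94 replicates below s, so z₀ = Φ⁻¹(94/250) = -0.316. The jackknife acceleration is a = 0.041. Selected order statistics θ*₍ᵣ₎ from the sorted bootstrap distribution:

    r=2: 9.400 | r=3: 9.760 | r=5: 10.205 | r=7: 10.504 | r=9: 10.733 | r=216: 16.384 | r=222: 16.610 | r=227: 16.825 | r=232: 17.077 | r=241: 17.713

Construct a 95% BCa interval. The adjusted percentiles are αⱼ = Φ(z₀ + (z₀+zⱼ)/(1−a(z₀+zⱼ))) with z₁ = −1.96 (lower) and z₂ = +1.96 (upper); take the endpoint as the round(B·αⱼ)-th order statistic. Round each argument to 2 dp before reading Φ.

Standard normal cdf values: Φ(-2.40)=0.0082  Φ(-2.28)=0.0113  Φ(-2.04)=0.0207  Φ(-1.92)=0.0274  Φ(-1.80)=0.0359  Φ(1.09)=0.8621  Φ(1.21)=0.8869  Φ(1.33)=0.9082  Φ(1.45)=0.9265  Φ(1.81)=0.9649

(9.400, 17.077)

Lower: z₀ + z₁ = -0.316 + (-1.960) = -2.276; 1 − a(z₀+z₁) = 1 − (0.041)(-2.276) = 1.0933; argument = -0.316 + (-2.276)/1.0933 = -2.3977 → -2.40.
α₁ = Φ(-2.40) = 0.0082; rank = round(250 × 0.0082) = 2; θ*₍2₎ = 9.400.
Upper: z₀ + z₂ = 1.644; 1 − a(z₀+z₂) = 0.9326; argument = 1.4468 → 1.45; α₂ = 0.9265; rank = 232; θ*₍232₎ = 17.077.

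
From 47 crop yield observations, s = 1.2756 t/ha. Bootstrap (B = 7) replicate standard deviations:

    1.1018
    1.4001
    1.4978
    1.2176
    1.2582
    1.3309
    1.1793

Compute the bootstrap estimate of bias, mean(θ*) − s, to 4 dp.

mean(θ*) = (1.1018 + 1.4001 + 1.4978 + 1.2176 + 1.2582 + 1.3309 + 1.1793) / 7 = 1.28367
bias = 1.28367 − 1.2756

bias = +0.0081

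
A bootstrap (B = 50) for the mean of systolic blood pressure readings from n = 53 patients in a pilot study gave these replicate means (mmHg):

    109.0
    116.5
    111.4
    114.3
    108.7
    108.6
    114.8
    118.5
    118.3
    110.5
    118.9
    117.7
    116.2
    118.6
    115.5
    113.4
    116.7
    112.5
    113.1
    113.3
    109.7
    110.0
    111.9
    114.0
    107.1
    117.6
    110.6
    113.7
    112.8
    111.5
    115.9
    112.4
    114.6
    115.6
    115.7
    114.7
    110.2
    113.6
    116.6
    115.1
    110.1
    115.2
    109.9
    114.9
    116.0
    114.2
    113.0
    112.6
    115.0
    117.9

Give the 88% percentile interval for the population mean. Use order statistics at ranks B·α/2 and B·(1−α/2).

Sorted replicates: 107.1, 108.6, 108.7, 109.0, 109.7, 109.9, 110.0, 110.1, 110.2, 110.5, 110.6, 111.4, 111.5, 111.9, 112.4, 112.5, 112.6, 112.8, 113.0, 113.1, 113.3, 113.4, 113.6, 113.7, 114.0, 114.2, 114.3, 114.6, 114.7, 114.8, 114.9, 115.0, 115.1, 115.2, 115.5, 115.6, 115.7, 115.9, 116.0, 116.2, 116.5, 116.6, 116.7, 117.6, 117.7, 117.9, 118.3, 118.5, 118.6, 118.9
α = 0.12; lower rank = 50 × 0.060 = 3; upper rank = 50 × 0.940 = 47.
The 3rd smallest replicate is 108.7; the 47th is 118.3.

(108.7, 118.3)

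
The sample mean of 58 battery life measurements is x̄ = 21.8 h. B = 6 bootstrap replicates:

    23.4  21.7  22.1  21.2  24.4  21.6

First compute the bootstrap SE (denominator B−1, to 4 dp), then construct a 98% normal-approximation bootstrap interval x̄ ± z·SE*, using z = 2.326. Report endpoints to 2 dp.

(18.92, 24.68)

Mean of replicates = 22.4000; sum of squared deviations = 7.6600; SE* = √(7.6600/5) = 1.2377
Margin = 2.326 × 1.2377 = 2.879
Interval: 21.8 ± 2.879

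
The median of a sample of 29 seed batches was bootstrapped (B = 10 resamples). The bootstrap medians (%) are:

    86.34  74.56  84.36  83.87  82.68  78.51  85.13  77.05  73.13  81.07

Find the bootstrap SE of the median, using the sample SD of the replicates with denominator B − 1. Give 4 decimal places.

Bootstrap SE is the standard deviation of the 10 replicate medians.
Mean of replicates: (86.34 + 74.56 + 84.36 + 83.87 + 82.68 + 78.51 + 85.13 + 77.05 + 73.13 + 81.07) / 10 = 806.70000 / 10 = 80.67000
Sum of squared deviations: (+5.67000)² + (−6.11000)² + (+3.69000)² + (+3.20000)² + (+2.01000)² + (−2.16000)² + (+4.46000)² + (−3.62000)² + (−7.54000)² + (+0.40000)² = 192.05040
Variance = 192.05040 / 9 = 21.33893
SE* = √21.33893

SE* = 4.6194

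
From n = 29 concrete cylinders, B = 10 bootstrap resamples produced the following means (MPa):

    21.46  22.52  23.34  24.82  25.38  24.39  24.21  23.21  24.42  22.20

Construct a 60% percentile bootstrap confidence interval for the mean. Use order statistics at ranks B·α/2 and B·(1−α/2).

(22.20, 24.42)

Sorted replicates: 21.46, 22.20, 22.52, 23.21, 23.34, 24.21, 24.39, 24.42, 24.82, 25.38
α = 0.40; lower rank = 10 × 0.200 = 2; upper rank = 10 × 0.800 = 8.
The 2nd smallest replicate is 22.20; the 8th is 24.42.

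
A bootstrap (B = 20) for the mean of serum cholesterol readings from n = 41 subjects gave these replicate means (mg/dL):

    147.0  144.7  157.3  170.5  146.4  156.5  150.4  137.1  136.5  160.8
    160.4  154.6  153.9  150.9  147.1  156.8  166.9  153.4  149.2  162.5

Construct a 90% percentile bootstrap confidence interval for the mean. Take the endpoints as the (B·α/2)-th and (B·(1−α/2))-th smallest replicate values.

Sorted replicates: 136.5, 137.1, 144.7, 146.4, 147.0, 147.1, 149.2, 150.4, 150.9, 153.4, 153.9, 154.6, 156.5, 156.8, 157.3, 160.4, 160.8, 162.5, 166.9, 170.5
α = 0.10; lower rank = 20 × 0.050 = 1; upper rank = 20 × 0.950 = 19.
The 1st smallest replicate is 136.5; the 19th is 166.9.

(136.5, 166.9)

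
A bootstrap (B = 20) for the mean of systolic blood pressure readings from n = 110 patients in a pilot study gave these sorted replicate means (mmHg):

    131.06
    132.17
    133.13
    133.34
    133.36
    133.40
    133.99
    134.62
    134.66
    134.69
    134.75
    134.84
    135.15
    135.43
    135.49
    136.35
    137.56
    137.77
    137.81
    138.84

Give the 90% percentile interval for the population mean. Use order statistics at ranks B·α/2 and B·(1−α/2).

(131.06, 137.81)

α = 0.10; lower rank = 20 × 0.050 = 1; upper rank = 20 × 0.950 = 19.
The 1st smallest replicate is 131.06; the 19th is 137.81.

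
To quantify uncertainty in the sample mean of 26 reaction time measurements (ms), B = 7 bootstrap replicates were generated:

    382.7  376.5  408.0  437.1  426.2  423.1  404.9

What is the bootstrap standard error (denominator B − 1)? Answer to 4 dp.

Bootstrap SE is the standard deviation of the 7 replicate means.
Mean of replicates: (382.7 + 376.5 + 408.0 + 437.1 + 426.2 + 423.1 + 404.9) / 7 = 2858.50000 / 7 = 408.35714
Sum of squared deviations: (−25.65714)² + (−31.85714)² + (−0.35714)² + (+28.74286)² + (+17.84286)² + (+14.74286)² + (−3.45714)² = 3047.11714
Variance = 3047.11714 / 6 = 507.85286
SE* = √507.85286

SE* = 22.5356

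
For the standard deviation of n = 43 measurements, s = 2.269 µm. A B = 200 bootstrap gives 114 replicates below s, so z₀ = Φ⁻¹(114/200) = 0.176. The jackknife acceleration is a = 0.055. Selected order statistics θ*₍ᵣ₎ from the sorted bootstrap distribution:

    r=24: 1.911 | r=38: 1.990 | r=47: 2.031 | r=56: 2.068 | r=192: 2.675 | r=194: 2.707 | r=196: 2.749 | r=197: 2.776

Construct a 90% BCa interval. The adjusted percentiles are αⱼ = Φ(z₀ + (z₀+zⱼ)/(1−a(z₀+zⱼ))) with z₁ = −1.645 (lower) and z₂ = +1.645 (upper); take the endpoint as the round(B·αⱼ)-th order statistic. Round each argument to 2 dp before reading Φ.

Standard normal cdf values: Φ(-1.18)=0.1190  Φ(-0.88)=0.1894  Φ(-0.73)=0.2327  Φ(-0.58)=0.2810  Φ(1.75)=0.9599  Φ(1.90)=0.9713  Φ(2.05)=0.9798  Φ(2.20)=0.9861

(1.911, 2.776)

Lower: z₀ + z₁ = 0.176 + (-1.645) = -1.469; 1 − a(z₀+z₁) = 1 − (0.055)(-1.469) = 1.0808; argument = 0.176 + (-1.469)/1.0808 = -1.1832 → -1.18.
α₁ = Φ(-1.18) = 0.1190; rank = round(200 × 0.1190) = 24; θ*₍24₎ = 1.911.
Upper: z₀ + z₂ = 1.821; 1 − a(z₀+z₂) = 0.8998; argument = 2.1997 → 2.20; α₂ = 0.9861; rank = 197; θ*₍197₎ = 2.776.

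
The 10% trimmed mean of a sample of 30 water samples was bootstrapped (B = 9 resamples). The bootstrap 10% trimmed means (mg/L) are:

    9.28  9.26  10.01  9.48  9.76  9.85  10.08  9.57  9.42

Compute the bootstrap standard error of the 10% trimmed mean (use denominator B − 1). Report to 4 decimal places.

Bootstrap SE is the standard deviation of the 9 replicate 10% trimmed means.
Mean of replicates: (9.28 + 9.26 + 10.01 + 9.48 + 9.76 + 9.85 + 10.08 + 9.57 + 9.42) / 9 = 86.71000 / 9 = 9.63444
Sum of squared deviations: (−0.35444)² + (−0.37444)² + (+0.37556)² + (−0.15444)² + (+0.12556)² + (+0.21556)² + (+0.44556)² + (−0.06444)² + (−0.21444)² = 0.74162
Variance = 0.74162 / 8 = 0.09270
SE* = √0.09270

SE* = 0.3045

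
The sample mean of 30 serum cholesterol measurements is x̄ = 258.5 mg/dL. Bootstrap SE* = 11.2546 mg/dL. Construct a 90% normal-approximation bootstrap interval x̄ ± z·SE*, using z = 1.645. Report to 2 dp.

Margin = 1.645 × 11.2546 = 18.514
Interval: 258.5 ± 18.514

(239.99, 277.01)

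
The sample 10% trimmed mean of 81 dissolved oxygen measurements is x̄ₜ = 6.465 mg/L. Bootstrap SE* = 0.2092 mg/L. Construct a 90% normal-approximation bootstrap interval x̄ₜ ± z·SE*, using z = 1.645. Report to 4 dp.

(6.1209, 6.8091)

Margin = 1.645 × 0.2092 = 0.34413
Interval: 6.465 ± 0.34413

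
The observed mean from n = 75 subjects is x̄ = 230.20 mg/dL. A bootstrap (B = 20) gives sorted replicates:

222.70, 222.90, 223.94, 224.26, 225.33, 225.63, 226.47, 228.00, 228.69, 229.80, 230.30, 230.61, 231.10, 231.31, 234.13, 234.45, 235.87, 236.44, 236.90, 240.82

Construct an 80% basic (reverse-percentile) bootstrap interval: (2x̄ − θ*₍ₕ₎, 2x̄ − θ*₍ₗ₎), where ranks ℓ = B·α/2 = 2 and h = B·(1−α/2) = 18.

Percentile endpoints at ranks 2 and 18: θ*₍2₎ = 222.90, θ*₍18₎ = 236.44.
Basic interval reflects these around x̄:
  lower = 2 × 230.20 − 236.44 = 223.96
  upper = 2 × 230.20 − 222.90 = 237.50

(223.96, 237.50)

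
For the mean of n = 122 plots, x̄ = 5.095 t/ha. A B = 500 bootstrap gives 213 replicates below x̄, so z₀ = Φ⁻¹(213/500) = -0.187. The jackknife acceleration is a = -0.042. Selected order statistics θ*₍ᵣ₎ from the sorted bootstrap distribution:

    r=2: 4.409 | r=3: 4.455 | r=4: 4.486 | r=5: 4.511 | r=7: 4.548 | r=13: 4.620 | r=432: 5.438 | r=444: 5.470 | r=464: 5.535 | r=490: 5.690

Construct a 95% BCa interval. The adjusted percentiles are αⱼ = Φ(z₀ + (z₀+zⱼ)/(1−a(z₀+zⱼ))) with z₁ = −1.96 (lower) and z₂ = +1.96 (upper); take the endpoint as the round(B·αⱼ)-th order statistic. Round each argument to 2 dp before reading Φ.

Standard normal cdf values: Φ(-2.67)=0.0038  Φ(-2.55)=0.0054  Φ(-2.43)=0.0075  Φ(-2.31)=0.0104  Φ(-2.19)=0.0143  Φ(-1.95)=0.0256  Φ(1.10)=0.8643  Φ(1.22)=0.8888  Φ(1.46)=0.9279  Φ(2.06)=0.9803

Lower: z₀ + z₁ = -0.187 + (-1.960) = -2.147; 1 − a(z₀+z₁) = 1 − (-0.042)(-2.147) = 0.9098; argument = -0.187 + (-2.147)/0.9098 = -2.5468 → -2.55.
α₁ = Φ(-2.55) = 0.0054; rank = round(500 × 0.0054) = 3; θ*₍3₎ = 4.455.
Upper: z₀ + z₂ = 1.773; 1 − a(z₀+z₂) = 1.0745; argument = 1.4631 → 1.46; α₂ = 0.9279; rank = 464; θ*₍464₎ = 5.535.

(4.455, 5.535)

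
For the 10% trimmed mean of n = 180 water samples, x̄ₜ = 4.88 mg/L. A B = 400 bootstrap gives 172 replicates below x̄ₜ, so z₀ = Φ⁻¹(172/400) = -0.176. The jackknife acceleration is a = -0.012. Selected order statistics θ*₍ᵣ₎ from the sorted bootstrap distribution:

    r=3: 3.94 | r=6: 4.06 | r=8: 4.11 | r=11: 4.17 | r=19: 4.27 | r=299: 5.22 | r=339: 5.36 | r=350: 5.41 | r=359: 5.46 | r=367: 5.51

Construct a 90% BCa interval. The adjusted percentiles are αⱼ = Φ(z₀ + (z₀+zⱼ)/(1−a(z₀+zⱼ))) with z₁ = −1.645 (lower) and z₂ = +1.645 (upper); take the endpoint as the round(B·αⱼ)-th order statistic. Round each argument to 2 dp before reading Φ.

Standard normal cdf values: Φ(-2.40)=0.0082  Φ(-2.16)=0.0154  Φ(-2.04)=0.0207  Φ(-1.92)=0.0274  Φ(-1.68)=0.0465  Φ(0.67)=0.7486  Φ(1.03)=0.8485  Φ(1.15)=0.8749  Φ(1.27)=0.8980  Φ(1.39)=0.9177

Lower: z₀ + z₁ = -0.176 + (-1.645) = -1.821; 1 − a(z₀+z₁) = 1 − (-0.012)(-1.821) = 0.9781; argument = -0.176 + (-1.821)/0.9781 = -2.0377 → -2.04.
α₁ = Φ(-2.04) = 0.0207; rank = round(400 × 0.0207) = 8; θ*₍8₎ = 4.11.
Upper: z₀ + z₂ = 1.469; 1 − a(z₀+z₂) = 1.0176; argument = 1.2676 → 1.27; α₂ = 0.8980; rank = 359; θ*₍359₎ = 5.46.

(4.11, 5.46)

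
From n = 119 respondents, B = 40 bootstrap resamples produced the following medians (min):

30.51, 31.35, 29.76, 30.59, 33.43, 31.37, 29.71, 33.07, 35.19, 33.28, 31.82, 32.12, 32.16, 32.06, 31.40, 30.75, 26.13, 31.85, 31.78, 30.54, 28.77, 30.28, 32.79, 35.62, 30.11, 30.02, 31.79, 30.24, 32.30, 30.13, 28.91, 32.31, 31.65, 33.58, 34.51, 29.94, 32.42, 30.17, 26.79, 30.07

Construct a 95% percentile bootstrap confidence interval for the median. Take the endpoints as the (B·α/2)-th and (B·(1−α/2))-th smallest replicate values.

(26.13, 35.19)

Sorted replicates: 26.13, 26.79, 28.77, 28.91, 29.71, 29.76, 29.94, 30.02, 30.07, 30.11, 30.13, 30.17, 30.24, 30.28, 30.51, 30.54, 30.59, 30.75, 31.35, 31.37, 31.40, 31.65, 31.78, 31.79, 31.82, 31.85, 32.06, 32.12, 32.16, 32.30, 32.31, 32.42, 32.79, 33.07, 33.28, 33.43, 33.58, 34.51, 35.19, 35.62
α = 0.05; lower rank = 40 × 0.025 = 1; upper rank = 40 × 0.975 = 39.
The 1st smallest replicate is 26.13; the 39th is 35.19.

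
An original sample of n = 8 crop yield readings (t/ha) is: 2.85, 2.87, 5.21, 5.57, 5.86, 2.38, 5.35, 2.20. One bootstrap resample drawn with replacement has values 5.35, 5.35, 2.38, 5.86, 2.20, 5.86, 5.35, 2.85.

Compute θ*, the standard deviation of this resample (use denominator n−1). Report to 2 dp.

θ* = 1.62

Mean = 4.4000; sum of squared deviations = 18.2936
s² = 18.2936 / 7 = 2.6134
s = √2.6134 = 1.62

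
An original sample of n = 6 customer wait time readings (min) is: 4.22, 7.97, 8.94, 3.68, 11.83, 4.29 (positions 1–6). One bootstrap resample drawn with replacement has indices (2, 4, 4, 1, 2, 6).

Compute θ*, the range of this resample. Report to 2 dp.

Resample values: 7.97, 3.68, 3.68, 4.22, 7.97, 4.29.
Range = 7.97 − 3.68 = 4.29

θ* = 4.29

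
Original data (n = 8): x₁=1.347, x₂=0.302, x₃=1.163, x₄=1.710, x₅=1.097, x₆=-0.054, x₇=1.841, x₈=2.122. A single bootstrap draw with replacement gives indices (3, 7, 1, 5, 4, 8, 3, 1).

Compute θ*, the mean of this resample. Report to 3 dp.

θ* = 1.474

Resample values: 1.163, 1.841, 1.347, 1.097, 1.710, 2.122, 1.163, 1.347.
Mean = (1.163 + 1.841 + 1.347 + 1.097 + 1.710 + 2.122 + 1.163 + 1.347) / 8 = 11.7900 / 8 = 1.474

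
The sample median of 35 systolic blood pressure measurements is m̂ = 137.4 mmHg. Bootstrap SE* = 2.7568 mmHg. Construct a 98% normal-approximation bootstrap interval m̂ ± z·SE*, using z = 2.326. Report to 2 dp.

(130.99, 143.81)

Margin = 2.326 × 2.7568 = 6.412
Interval: 137.4 ± 6.412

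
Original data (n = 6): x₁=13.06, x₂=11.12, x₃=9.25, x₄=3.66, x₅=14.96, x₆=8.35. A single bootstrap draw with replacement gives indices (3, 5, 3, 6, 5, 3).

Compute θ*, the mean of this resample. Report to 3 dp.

Resample values: 9.25, 14.96, 9.25, 8.35, 14.96, 9.25.
Mean = (9.25 + 14.96 + 9.25 + 8.35 + 14.96 + 9.25) / 6 = 66.020 / 6 = 11.003

θ* = 11.003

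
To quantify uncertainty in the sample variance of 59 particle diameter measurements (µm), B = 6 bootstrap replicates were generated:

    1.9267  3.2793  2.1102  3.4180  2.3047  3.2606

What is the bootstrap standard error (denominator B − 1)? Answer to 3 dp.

SE* = 0.673

Bootstrap SE is the standard deviation of the 6 replicate variances.
Mean of replicates: (1.9267 + 3.2793 + 2.1102 + 3.4180 + 2.3047 + 3.2606) / 6 = 16.29950 / 6 = 2.71658
Sum of squared deviations: (−0.78988)² + (+0.56272)² + (−0.60638)² + (+0.70142)² + (−0.41188)² + (+0.54402)² = 2.26585
Variance = 2.26585 / 5 = 0.45317
SE* = √0.45317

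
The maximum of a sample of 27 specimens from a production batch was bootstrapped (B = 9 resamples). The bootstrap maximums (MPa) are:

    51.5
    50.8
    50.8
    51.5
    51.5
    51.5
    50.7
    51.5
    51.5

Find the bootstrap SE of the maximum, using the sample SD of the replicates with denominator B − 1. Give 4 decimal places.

Bootstrap SE is the standard deviation of the 9 replicate maximums.
Mean of replicates: (51.5 + 50.8 + 50.8 + 51.5 + 51.5 + 51.5 + 50.7 + 51.5 + 51.5) / 9 = 461.30000 / 9 = 51.25556
Sum of squared deviations: (+0.24444)² + (−0.45556)² + (−0.45556)² + (+0.24444)² + (+0.24444)² + (+0.24444)² + (−0.55556)² + (+0.24444)² + (+0.24444)² = 1.08222
Variance = 1.08222 / 8 = 0.13528
SE* = √0.13528

SE* = 0.3678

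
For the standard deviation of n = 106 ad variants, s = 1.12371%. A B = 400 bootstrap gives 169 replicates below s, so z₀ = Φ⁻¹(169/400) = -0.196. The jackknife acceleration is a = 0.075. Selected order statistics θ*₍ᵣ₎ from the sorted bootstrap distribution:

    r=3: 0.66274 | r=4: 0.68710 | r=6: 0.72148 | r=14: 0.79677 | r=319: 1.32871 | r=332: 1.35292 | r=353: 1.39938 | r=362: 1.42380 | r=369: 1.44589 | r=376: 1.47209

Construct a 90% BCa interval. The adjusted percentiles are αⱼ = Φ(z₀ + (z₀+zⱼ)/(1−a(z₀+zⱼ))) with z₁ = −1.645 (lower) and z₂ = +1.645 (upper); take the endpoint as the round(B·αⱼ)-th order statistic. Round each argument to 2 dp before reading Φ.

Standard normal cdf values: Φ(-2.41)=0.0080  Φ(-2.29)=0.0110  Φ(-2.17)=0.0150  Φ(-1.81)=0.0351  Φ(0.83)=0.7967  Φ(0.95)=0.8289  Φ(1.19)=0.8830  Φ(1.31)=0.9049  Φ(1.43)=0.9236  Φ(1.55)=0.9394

(0.79677, 1.44589)

Lower: z₀ + z₁ = -0.196 + (-1.645) = -1.841; 1 − a(z₀+z₁) = 1 − (0.075)(-1.841) = 1.1381; argument = -0.196 + (-1.841)/1.1381 = -1.8136 → -1.81.
α₁ = Φ(-1.81) = 0.0351; rank = round(400 × 0.0351) = 14; θ*₍14₎ = 0.79677.
Upper: z₀ + z₂ = 1.449; 1 − a(z₀+z₂) = 0.8913; argument = 1.4297 → 1.43; α₂ = 0.9236; rank = 369; θ*₍369₎ = 1.44589.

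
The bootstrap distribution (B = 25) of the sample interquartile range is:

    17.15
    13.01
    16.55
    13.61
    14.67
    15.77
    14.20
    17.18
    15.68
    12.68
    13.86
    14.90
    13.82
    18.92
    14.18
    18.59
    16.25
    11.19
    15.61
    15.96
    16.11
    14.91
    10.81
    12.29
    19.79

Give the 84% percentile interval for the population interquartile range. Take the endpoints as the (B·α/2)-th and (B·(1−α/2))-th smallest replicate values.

Sorted replicates: 10.81, 11.19, 12.29, 12.68, 13.01, 13.61, 13.82, 13.86, 14.18, 14.20, 14.67, 14.90, 14.91, 15.61, 15.68, 15.77, 15.96, 16.11, 16.25, 16.55, 17.15, 17.18, 18.59, 18.92, 19.79
α = 0.16; lower rank = 25 × 0.080 = 2; upper rank = 25 × 0.920 = 23.
The 2nd smallest replicate is 11.19; the 23rd is 18.59.

(11.19, 18.59)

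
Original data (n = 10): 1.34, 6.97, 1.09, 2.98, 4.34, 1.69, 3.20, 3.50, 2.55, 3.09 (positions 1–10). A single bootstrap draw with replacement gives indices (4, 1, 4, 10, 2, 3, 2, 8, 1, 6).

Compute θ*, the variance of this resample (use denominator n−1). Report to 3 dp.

θ* = 4.697

Resample values: 2.98, 1.34, 2.98, 3.09, 6.97, 1.09, 6.97, 3.50, 1.34, 1.69.
Mean = 3.1950; sum of squared deviations = 42.2758
s² = 42.2758 / 9 = 4.6973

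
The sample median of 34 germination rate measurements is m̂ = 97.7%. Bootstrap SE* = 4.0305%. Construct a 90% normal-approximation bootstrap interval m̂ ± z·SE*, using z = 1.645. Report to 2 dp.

(91.07, 104.33)

Margin = 1.645 × 4.0305 = 6.630
Interval: 97.7 ± 6.630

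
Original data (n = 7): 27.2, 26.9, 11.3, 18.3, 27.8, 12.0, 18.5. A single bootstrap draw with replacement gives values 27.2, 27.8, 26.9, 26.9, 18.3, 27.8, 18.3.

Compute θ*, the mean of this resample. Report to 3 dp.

θ* = 24.743

Mean = (27.2 + 27.8 + 26.9 + 26.9 + 18.3 + 27.8 + 18.3) / 7 = 173.20 / 7 = 24.743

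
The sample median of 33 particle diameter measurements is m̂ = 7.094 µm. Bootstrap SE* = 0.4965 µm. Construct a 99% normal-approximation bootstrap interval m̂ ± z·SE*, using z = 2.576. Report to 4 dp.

(5.8150, 8.3730)

Margin = 2.576 × 0.4965 = 1.27898
Interval: 7.094 ± 1.27898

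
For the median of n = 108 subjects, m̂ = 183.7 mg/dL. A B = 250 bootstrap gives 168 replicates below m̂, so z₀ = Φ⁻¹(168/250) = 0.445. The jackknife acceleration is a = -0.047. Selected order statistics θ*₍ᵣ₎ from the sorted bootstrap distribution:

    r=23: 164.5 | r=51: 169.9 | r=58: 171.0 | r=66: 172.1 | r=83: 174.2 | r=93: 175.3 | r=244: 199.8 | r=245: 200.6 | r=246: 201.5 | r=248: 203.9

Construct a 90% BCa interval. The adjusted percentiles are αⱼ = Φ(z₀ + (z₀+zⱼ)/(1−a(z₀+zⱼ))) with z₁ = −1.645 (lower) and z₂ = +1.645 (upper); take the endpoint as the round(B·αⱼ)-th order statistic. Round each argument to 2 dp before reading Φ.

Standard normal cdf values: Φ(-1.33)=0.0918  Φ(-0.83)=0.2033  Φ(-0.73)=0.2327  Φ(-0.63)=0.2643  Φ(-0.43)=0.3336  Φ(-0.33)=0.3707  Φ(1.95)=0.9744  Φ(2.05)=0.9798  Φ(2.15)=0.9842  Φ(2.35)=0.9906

Lower: z₀ + z₁ = 0.445 + (-1.645) = -1.200; 1 − a(z₀+z₁) = 1 − (-0.047)(-1.200) = 0.9436; argument = 0.445 + (-1.200)/0.9436 = -0.8267 → -0.83.
α₁ = Φ(-0.83) = 0.2033; rank = round(250 × 0.2033) = 51; θ*₍51₎ = 169.9.
Upper: z₀ + z₂ = 2.090; 1 − a(z₀+z₂) = 1.0982; argument = 2.3481 → 2.35; α₂ = 0.9906; rank = 248; θ*₍248₎ = 203.9.

(169.9, 203.9)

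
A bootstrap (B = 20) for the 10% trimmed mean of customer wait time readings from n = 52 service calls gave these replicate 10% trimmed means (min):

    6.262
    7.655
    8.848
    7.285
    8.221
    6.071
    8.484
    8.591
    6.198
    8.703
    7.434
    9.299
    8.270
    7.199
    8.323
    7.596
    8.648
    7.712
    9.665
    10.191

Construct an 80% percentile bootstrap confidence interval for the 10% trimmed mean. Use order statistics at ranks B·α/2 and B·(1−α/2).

Sorted replicates: 6.071, 6.198, 6.262, 7.199, 7.285, 7.434, 7.596, 7.655, 7.712, 8.221, 8.270, 8.323, 8.484, 8.591, 8.648, 8.703, 8.848, 9.299, 9.665, 10.191
α = 0.20; lower rank = 20 × 0.100 = 2; upper rank = 20 × 0.900 = 18.
The 2nd smallest replicate is 6.198; the 18th is 9.299.

(6.198, 9.299)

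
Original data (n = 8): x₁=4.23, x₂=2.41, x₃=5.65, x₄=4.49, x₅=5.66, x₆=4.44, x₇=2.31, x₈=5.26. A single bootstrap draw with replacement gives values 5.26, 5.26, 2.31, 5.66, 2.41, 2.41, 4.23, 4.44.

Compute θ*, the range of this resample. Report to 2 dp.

θ* = 3.35

Range = 5.66 − 2.31 = 3.35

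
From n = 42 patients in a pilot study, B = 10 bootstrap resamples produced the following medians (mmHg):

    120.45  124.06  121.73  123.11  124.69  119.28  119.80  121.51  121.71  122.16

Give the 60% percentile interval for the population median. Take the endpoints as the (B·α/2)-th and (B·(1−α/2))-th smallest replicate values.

(119.80, 123.11)

Sorted replicates: 119.28, 119.80, 120.45, 121.51, 121.71, 121.73, 122.16, 123.11, 124.06, 124.69
α = 0.40; lower rank = 10 × 0.200 = 2; upper rank = 10 × 0.800 = 8.
The 2nd smallest replicate is 119.80; the 8th is 123.11.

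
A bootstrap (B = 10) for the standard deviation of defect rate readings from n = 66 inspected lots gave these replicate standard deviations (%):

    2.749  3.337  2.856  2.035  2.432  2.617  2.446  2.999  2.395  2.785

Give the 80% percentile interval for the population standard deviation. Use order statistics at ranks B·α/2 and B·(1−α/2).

Sorted replicates: 2.035, 2.395, 2.432, 2.446, 2.617, 2.749, 2.785, 2.856, 2.999, 3.337
α = 0.20; lower rank = 10 × 0.100 = 1; upper rank = 10 × 0.900 = 9.
The 1st smallest replicate is 2.035; the 9th is 2.999.

(2.035, 2.999)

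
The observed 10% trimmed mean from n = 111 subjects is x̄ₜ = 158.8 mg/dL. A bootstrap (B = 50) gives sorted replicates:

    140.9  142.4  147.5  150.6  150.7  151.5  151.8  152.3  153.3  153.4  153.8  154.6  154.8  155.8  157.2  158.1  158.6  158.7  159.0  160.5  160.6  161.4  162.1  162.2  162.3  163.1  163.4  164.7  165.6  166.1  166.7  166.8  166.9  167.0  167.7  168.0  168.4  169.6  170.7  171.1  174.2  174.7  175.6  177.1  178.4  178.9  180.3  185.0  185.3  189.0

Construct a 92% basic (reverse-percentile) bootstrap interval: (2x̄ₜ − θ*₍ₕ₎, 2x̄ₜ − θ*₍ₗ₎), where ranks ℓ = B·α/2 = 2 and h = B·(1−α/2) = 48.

(132.6, 175.2)

Percentile endpoints at ranks 2 and 48: θ*₍2₎ = 142.4, θ*₍48₎ = 185.0.
Basic interval reflects these around x̄ₜ:
  lower = 2 × 158.8 − 185.0 = 132.6
  upper = 2 × 158.8 − 142.4 = 175.2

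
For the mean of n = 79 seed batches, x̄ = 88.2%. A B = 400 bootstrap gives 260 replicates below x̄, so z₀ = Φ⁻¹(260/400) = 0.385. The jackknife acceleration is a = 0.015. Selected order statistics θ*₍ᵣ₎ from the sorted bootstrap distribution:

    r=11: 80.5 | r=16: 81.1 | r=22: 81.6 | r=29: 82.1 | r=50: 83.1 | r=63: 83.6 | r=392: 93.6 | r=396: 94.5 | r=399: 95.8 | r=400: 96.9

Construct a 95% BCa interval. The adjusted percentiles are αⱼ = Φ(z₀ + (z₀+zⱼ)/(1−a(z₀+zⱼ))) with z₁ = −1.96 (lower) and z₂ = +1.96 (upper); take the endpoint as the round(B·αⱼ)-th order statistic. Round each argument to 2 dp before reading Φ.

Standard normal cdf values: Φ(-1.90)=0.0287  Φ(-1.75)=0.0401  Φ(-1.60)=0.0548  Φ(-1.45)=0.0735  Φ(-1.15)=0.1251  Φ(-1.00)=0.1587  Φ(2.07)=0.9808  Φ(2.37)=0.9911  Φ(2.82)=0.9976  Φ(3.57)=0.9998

Lower: z₀ + z₁ = 0.385 + (-1.960) = -1.575; 1 − a(z₀+z₁) = 1 − (0.015)(-1.575) = 1.0236; argument = 0.385 + (-1.575)/1.0236 = -1.1536 → -1.15.
α₁ = Φ(-1.15) = 0.1251; rank = round(400 × 0.1251) = 50; θ*₍50₎ = 83.1.
Upper: z₀ + z₂ = 2.345; 1 − a(z₀+z₂) = 0.9648; argument = 2.8155 → 2.82; α₂ = 0.9976; rank = 399; θ*₍399₎ = 95.8.

(83.1, 95.8)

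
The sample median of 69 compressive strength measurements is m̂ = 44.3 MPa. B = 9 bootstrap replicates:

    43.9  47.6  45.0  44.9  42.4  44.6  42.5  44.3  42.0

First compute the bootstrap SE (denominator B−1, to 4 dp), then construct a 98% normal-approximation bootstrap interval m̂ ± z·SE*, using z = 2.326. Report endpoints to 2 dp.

Mean of replicates = 44.1333; sum of squared deviations = 23.8800; SE* = √(23.8800/8) = 1.7277
Margin = 2.326 × 1.7277 = 4.019
Interval: 44.3 ± 4.019

(40.28, 48.32)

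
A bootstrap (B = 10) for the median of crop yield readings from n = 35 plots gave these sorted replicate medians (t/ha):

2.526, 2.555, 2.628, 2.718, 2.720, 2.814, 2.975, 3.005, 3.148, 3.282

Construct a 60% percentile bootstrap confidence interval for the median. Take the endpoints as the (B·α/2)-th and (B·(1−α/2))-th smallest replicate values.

(2.555, 3.005)

α = 0.40; lower rank = 10 × 0.200 = 2; upper rank = 10 × 0.800 = 8.
The 2nd smallest replicate is 2.555; the 8th is 3.005.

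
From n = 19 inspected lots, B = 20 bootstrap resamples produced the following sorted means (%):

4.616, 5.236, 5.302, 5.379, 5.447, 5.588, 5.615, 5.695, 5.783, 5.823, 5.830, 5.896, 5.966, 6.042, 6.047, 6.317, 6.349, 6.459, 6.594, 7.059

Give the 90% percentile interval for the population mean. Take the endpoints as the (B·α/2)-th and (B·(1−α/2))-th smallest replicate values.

α = 0.10; lower rank = 20 × 0.050 = 1; upper rank = 20 × 0.950 = 19.
The 1st smallest replicate is 4.616; the 19th is 6.594.

(4.616, 6.594)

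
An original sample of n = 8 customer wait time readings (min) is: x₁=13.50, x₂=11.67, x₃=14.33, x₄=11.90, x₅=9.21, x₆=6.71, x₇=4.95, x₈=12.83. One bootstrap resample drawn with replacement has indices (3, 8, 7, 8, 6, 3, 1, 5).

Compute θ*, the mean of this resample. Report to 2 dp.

θ* = 11.09

Resample values: 14.33, 12.83, 4.95, 12.83, 6.71, 14.33, 13.50, 9.21.
Mean = (14.33 + 12.83 + 4.95 + 12.83 + 6.71 + 14.33 + 13.50 + 9.21) / 8 = 88.690 / 8 = 11.09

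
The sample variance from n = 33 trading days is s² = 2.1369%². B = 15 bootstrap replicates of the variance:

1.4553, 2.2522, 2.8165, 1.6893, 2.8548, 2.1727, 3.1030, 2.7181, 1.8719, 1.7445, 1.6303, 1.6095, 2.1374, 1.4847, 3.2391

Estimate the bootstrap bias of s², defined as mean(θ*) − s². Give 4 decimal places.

bias = +0.0484

mean(θ*) = (1.4553 + 2.2522 + 2.8165 + 1.6893 + 2.8548 + 2.1727 + 3.1030 + 2.7181 + 1.8719 + 1.7445 + 1.6303 + 1.6095 + 2.1374 + 1.4847 + 3.2391) / 15 = 2.18529
bias = 2.18529 − 2.1369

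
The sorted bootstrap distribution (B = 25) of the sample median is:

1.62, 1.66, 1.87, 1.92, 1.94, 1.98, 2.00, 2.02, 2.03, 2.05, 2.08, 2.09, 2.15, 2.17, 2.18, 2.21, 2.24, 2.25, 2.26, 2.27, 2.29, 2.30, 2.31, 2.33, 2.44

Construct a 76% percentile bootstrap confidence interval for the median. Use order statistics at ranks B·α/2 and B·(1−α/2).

α = 0.24; lower rank = 25 × 0.120 = 3; upper rank = 25 × 0.880 = 22.
The 3rd smallest replicate is 1.87; the 22nd is 2.30.

(1.87, 2.30)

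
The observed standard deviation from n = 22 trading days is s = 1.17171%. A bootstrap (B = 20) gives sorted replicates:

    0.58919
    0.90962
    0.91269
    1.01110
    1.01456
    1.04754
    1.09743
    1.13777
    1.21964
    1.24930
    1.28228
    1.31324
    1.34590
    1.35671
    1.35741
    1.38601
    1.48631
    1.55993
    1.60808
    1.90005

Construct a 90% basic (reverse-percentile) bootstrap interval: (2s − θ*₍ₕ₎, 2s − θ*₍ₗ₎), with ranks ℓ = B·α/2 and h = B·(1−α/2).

(0.73534, 1.75423)

Percentile endpoints at ranks 1 and 19: θ*₍1₎ = 0.58919, θ*₍19₎ = 1.60808.
Basic interval reflects these around s:
  lower = 2 × 1.17171 − 1.60808 = 0.73534
  upper = 2 × 1.17171 − 0.58919 = 1.75423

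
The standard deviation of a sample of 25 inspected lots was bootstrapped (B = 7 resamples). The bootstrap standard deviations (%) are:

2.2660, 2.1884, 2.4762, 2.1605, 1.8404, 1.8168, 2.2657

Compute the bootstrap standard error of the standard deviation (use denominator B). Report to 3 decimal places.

Bootstrap SE is the standard deviation of the 7 replicate standard deviations.
Mean of replicates: (2.2660 + 2.1884 + 2.4762 + 2.1605 + 1.8404 + 1.8168 + 2.2657) / 7 = 15.01400 / 7 = 2.14486
Sum of squared deviations: (+0.12114)² + (+0.04354)² + (+0.33134)² + (+0.01564)² + (−0.30446)² + (−0.32806)² + (+0.12084)² = 0.34152
Variance = 0.34152 / 7 = 0.04879
SE* = √0.04879

SE* = 0.221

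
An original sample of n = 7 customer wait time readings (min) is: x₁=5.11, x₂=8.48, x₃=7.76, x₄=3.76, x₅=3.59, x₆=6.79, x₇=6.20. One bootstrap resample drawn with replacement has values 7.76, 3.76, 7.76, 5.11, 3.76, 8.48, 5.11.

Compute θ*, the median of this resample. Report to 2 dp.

Sorted: 3.76, 3.76, 5.11, 5.11, 7.76, 7.76, 8.48
Median = middle value = 5.11

θ* = 5.11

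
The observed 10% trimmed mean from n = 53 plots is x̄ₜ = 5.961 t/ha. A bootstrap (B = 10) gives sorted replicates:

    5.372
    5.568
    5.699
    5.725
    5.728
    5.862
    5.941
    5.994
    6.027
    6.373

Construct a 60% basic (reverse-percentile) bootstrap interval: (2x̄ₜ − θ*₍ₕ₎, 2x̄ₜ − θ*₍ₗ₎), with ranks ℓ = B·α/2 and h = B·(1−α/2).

Percentile endpoints at ranks 2 and 8: θ*₍2₎ = 5.568, θ*₍8₎ = 5.994.
Basic interval reflects these around x̄ₜ:
  lower = 2 × 5.961 − 5.994 = 5.928
  upper = 2 × 5.961 − 5.568 = 6.354

(5.928, 6.354)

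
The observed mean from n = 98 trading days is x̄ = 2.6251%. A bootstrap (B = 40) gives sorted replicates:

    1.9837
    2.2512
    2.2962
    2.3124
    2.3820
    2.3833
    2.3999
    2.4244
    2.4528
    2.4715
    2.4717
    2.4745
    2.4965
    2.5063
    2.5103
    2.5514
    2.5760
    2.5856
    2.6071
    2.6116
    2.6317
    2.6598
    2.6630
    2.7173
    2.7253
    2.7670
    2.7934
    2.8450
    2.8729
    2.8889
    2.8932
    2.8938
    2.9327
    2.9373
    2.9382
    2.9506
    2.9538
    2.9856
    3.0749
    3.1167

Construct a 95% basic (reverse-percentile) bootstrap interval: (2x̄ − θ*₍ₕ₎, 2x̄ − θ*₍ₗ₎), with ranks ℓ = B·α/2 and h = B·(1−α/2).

(2.1753, 3.2665)

Percentile endpoints at ranks 1 and 39: θ*₍1₎ = 1.9837, θ*₍39₎ = 3.0749.
Basic interval reflects these around x̄:
  lower = 2 × 2.6251 − 3.0749 = 2.1753
  upper = 2 × 2.6251 − 1.9837 = 3.2665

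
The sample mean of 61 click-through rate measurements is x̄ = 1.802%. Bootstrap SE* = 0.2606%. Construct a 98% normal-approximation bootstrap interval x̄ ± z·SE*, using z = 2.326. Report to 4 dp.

Margin = 2.326 × 0.2606 = 0.60616
Interval: 1.802 ± 0.60616

(1.1958, 2.4082)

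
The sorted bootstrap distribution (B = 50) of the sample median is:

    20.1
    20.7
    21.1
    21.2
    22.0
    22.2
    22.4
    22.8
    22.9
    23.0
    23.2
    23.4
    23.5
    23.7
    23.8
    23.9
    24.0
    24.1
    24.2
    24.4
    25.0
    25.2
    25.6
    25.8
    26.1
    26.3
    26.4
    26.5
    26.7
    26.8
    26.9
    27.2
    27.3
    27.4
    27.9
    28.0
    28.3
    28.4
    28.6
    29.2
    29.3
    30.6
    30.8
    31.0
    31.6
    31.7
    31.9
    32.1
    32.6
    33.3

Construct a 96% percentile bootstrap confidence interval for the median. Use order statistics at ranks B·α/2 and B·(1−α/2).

α = 0.04; lower rank = 50 × 0.020 = 1; upper rank = 50 × 0.980 = 49.
The 1st smallest replicate is 20.1; the 49th is 32.6.

(20.1, 32.6)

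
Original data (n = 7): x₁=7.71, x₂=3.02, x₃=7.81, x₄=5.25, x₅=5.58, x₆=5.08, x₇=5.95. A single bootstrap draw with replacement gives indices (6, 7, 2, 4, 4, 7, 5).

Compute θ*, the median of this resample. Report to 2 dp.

θ* = 5.25

Resample values: 5.08, 5.95, 3.02, 5.25, 5.25, 5.95, 5.58.
Sorted: 3.02, 5.08, 5.25, 5.25, 5.58, 5.95, 5.95
Median = middle value = 5.25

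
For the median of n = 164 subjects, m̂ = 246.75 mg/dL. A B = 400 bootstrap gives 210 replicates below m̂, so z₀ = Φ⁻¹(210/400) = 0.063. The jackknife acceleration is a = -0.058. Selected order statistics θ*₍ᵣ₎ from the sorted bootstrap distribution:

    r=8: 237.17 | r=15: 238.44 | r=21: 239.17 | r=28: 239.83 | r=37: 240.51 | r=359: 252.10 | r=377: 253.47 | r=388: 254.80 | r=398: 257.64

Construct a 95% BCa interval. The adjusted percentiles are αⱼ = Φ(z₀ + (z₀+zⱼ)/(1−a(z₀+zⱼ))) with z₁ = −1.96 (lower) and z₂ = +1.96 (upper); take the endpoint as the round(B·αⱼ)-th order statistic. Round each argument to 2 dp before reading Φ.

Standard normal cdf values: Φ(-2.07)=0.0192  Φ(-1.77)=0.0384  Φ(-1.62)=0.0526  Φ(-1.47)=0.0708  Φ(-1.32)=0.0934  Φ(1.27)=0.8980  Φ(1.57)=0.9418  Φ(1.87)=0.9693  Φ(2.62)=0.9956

Lower: z₀ + z₁ = 0.063 + (-1.960) = -1.897; 1 − a(z₀+z₁) = 1 − (-0.058)(-1.897) = 0.8900; argument = 0.063 + (-1.897)/0.8900 = -2.0685 → -2.07.
α₁ = Φ(-2.07) = 0.0192; rank = round(400 × 0.0192) = 8; θ*₍8₎ = 237.17.
Upper: z₀ + z₂ = 2.023; 1 − a(z₀+z₂) = 1.1173; argument = 1.8736 → 1.87; α₂ = 0.9693; rank = 388; θ*₍388₎ = 254.80.

(237.17, 254.80)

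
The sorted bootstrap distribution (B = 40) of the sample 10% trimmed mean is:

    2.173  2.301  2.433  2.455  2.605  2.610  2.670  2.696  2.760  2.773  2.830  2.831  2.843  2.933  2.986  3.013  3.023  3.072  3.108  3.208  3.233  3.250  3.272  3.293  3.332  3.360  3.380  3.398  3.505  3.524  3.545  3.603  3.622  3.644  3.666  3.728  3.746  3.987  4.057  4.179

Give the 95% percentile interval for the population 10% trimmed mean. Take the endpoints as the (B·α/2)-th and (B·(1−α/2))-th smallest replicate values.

(2.173, 4.057)

α = 0.05; lower rank = 40 × 0.025 = 1; upper rank = 40 × 0.975 = 39.
The 1st smallest replicate is 2.173; the 39th is 4.057.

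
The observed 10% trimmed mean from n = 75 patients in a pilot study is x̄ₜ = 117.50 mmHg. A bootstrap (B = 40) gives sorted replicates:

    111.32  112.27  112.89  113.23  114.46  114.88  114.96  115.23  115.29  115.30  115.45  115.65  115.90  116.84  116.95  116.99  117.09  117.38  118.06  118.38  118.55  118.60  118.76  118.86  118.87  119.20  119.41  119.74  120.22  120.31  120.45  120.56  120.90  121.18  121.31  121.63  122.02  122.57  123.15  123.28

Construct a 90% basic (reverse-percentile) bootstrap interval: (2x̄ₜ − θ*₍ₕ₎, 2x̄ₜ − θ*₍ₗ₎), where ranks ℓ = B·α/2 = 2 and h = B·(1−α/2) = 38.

Percentile endpoints at ranks 2 and 38: θ*₍2₎ = 112.27, θ*₍38₎ = 122.57.
Basic interval reflects these around x̄ₜ:
  lower = 2 × 117.50 − 122.57 = 112.43
  upper = 2 × 117.50 − 112.27 = 122.73

(112.43, 122.73)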